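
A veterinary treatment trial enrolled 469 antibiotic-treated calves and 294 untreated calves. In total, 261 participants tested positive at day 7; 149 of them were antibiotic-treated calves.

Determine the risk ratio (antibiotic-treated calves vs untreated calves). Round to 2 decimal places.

antibiotic-treated calves without the outcome: 469 − 149 = 320
untreated calves with the outcome: 261 − 149 = 112
untreated calves without the outcome: 294 − 112 = 182
risk, antibiotic-treated calves = 149/469 = 0.3177
risk, untreated calves = 112/294 = 0.3810
RR = 0.3177 / 0.3810 = 0.83

0.83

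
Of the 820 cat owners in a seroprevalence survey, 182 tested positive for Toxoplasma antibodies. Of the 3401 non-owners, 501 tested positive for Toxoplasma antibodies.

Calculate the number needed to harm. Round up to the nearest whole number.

NNH = 14

risk, cat owners = 182/820 = 0.221951
risk, non-owners = 501/3401 = 0.147310
absolute risk difference = 0.074642
1 / 0.074642 = 13.397 → round up → 14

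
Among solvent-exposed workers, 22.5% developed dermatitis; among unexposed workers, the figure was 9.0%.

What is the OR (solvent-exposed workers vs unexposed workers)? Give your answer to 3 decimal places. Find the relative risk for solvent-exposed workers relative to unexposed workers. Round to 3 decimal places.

OR = 2.935; RR = 2.500

odds, solvent-exposed workers = 0.2250/0.7750 = 0.2903
odds, unexposed workers = 0.0900/0.9100 = 0.0989
OR = 0.2903 / 0.0989 = 2.935
RR = 0.2250 / 0.0900 = 2.500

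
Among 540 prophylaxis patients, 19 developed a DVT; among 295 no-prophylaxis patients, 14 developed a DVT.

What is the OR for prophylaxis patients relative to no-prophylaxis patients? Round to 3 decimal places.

odds, prophylaxis patients = 19/521 = 0.03647
odds, no-prophylaxis patients = 14/281 = 0.04982
OR = 0.03647 / 0.04982 = 0.732

OR: 0.732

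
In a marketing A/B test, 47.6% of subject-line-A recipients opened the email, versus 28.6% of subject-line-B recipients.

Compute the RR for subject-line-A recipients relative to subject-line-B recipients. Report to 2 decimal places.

RR = 0.4760 / 0.2860 = 1.66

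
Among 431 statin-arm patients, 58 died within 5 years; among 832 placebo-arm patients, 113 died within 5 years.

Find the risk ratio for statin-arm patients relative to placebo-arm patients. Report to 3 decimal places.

risk, statin-arm patients = 58/431 = 0.1346
risk, placebo-arm patients = 113/832 = 0.1358
RR = 0.1346 / 0.1358 = 0.991

RR ≈ 0.991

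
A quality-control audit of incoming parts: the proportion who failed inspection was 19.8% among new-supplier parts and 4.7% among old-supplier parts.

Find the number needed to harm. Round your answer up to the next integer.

NNH = 7

absolute risk difference = 0.151000
1 / 0.151000 = 6.623 → round up → 7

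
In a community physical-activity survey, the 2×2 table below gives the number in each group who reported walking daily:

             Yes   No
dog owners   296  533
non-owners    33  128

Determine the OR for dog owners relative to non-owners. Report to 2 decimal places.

2.15

odds, dog owners = 296/533 = 0.5553
odds, non-owners = 33/128 = 0.2578
OR = 0.5553 / 0.2578 = 2.15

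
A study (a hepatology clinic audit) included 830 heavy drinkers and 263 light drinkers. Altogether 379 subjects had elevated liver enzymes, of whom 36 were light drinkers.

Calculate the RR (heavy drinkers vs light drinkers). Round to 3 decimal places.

heavy drinkers with the outcome: 379 − 36 = 343
heavy drinkers without the outcome: 830 − 343 = 487
light drinkers without the outcome: 263 − 36 = 227
risk, heavy drinkers = 343/830 = 0.4133
risk, light drinkers = 36/263 = 0.1369
RR = 0.4133 / 0.1369 = 3.019

3.019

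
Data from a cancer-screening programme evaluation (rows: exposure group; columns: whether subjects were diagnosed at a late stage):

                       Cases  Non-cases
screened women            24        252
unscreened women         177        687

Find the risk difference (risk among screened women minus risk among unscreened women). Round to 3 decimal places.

risk, screened women = 24/276 = 0.0870
risk, unscreened women = 177/864 = 0.2049
risk difference = 0.0870 − 0.2049 = -0.118

-0.118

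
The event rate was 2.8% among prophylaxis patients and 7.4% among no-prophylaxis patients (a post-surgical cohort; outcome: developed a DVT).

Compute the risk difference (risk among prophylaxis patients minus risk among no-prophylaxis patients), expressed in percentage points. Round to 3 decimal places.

risk difference = 0.02800 − 0.07400 = -0.04600 → -4.600 percentage points

RD = -4.600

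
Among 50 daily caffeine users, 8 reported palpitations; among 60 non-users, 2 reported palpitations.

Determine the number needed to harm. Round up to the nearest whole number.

8

risk, daily caffeine users = 8/50 = 0.160000
risk, non-users = 2/60 = 0.033333
absolute risk difference = 0.126667
1 / 0.126667 = 7.895 → round up → 8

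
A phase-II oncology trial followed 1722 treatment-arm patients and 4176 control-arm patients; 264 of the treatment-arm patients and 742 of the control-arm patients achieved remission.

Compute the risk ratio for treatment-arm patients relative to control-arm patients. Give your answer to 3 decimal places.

risk, treatment-arm patients = 264/1722 = 0.1533
risk, control-arm patients = 742/4176 = 0.1777
RR = 0.1533 / 0.1777 = 0.863

0.863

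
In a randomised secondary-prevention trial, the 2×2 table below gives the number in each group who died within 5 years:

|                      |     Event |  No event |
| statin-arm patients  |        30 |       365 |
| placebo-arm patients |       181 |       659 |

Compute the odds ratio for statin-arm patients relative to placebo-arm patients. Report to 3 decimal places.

OR = (30 × 659) / (365 × 181) = 19770/66065 ≈ 0.299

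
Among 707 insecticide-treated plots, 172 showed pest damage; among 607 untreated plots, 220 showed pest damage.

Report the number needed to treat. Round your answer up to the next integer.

NNT: 9

risk, insecticide-treated plots = 172/707 = 0.243281
risk, untreated plots = 220/607 = 0.362438
absolute risk difference = 0.119157
1 / 0.119157 = 8.392 → round up → 9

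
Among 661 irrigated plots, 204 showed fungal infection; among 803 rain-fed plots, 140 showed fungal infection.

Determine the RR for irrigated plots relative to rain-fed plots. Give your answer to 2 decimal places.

risk, irrigated plots = 204/661 = 0.3086
risk, rain-fed plots = 140/803 = 0.1743
RR = 0.3086 / 0.1743 = 1.77

RR = 1.77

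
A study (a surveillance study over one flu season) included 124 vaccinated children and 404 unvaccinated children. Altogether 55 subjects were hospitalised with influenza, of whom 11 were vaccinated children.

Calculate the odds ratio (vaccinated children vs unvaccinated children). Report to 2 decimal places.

0.80

vaccinated children without the outcome: 124 − 11 = 113
unvaccinated children with the outcome: 55 − 11 = 44
unvaccinated children without the outcome: 404 − 44 = 360
odds, vaccinated children = 11/113 = 0.0973
odds, unvaccinated children = 44/360 = 0.1222
OR = 0.0973 / 0.1222 = 0.80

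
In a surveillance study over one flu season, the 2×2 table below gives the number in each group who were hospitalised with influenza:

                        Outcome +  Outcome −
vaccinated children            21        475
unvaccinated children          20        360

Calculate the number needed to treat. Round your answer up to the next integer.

risk, vaccinated children = 21/496 = 0.042339
risk, unvaccinated children = 20/380 = 0.052632
absolute risk difference = 0.010293
1 / 0.010293 = 97.153 → round up → 98

NNT ≈ 98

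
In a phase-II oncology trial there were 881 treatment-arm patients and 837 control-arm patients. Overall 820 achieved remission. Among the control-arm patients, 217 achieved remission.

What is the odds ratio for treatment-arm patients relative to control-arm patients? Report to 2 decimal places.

6.20

treatment-arm patients with the outcome: 820 − 217 = 603
treatment-arm patients without the outcome: 881 − 603 = 278
control-arm patients without the outcome: 837 − 217 = 620
odds, treatment-arm patients = 603/278 = 2.1691
odds, control-arm patients = 217/620 = 0.3500
OR = 2.1691 / 0.3500 = 6.20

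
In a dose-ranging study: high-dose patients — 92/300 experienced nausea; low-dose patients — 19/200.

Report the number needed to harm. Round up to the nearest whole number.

NNH: 5

risk, high-dose patients = 92/300 = 0.306667
risk, low-dose patients = 19/200 = 0.095000
absolute risk difference = 0.211667
1 / 0.211667 = 4.724 → round up → 5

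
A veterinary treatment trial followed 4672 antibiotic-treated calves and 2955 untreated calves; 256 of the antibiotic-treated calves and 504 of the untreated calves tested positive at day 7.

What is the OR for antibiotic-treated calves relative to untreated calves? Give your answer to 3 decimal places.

OR = (256 × 2451) / (4416 × 504) = 627456/2225664 ≈ 0.282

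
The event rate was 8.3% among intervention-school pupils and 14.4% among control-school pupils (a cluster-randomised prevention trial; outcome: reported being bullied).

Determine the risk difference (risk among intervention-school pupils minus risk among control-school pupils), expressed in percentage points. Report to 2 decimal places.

RD: -6.10

risk difference = 0.0830 − 0.1440 = -0.0610 → -6.10 percentage points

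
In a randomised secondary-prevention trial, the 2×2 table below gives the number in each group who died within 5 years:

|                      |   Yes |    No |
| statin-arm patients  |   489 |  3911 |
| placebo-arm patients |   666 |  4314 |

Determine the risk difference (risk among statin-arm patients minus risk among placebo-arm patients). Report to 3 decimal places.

risk, statin-arm patients = 489/4400 = 0.1111
risk, placebo-arm patients = 666/4980 = 0.1337
risk difference = 0.1111 − 0.1337 = -0.023

RD = -0.023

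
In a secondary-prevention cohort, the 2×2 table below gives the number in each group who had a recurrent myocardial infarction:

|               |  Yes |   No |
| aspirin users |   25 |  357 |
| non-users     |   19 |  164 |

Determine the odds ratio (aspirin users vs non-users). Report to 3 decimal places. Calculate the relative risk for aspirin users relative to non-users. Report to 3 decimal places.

odds, aspirin users = 25/357 = 0.0700
odds, non-users = 19/164 = 0.1159
OR = 0.0700 / 0.1159 = 0.604
risk, aspirin users = 25/382 = 0.0654
risk, non-users = 19/183 = 0.1038
RR = 0.0654 / 0.1038 = 0.630

OR = 0.604; RR = 0.630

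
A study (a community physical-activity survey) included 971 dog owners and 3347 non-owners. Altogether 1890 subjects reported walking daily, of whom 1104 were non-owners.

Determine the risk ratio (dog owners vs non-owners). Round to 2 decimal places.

dog owners with the outcome: 1890 − 1104 = 786
dog owners without the outcome: 971 − 786 = 185
non-owners without the outcome: 3347 − 1104 = 2243
risk, dog owners = 786/971 = 0.8095
risk, non-owners = 1104/3347 = 0.3298
RR = 0.8095 / 0.3298 = 2.45

2.45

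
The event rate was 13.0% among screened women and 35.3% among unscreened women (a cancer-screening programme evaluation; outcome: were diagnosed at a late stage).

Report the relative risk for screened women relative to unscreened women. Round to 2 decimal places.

RR = 0.1300 / 0.3530 = 0.37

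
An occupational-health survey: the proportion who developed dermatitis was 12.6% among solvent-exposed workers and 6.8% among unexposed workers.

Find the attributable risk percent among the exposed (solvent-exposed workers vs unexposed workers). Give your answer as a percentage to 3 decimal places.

AR% = (0.1260 − 0.0680) / 0.1260 = 0.4603 → 46.032%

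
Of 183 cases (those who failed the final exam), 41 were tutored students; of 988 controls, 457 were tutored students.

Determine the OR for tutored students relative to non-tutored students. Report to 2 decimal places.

OR ≈ 0.34

odds, tutored students = 41/457 = 0.0897
odds, non-tutored students = 142/531 = 0.2674
OR = 0.0897 / 0.2674 = 0.34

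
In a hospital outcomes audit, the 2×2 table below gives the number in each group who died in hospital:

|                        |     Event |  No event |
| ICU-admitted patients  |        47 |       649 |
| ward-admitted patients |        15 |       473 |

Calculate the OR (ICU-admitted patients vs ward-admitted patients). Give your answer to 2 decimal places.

OR = (47 × 473) / (649 × 15) = 22231/9735 ≈ 2.28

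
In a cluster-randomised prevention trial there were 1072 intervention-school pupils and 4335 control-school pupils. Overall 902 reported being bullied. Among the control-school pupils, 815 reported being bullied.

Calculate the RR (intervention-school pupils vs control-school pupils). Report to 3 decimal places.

0.432

intervention-school pupils with the outcome: 902 − 815 = 87
intervention-school pupils without the outcome: 1072 − 87 = 985
control-school pupils without the outcome: 4335 − 815 = 3520
risk, intervention-school pupils = 87/1072 = 0.0812
risk, control-school pupils = 815/4335 = 0.1880
RR = 0.0812 / 0.1880 = 0.432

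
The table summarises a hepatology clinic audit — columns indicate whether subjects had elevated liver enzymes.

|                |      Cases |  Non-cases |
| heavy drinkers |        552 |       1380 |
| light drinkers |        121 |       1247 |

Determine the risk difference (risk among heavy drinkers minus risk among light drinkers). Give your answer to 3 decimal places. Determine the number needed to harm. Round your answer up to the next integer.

RD = 0.197; NNH = 6

risk, heavy drinkers = 552/1932 = 0.2857
risk, light drinkers = 121/1368 = 0.0885
risk difference = 0.2857 − 0.0885 = 0.197
absolute risk difference = 0.197264
1 / 0.197264 = 5.069 → round up → 6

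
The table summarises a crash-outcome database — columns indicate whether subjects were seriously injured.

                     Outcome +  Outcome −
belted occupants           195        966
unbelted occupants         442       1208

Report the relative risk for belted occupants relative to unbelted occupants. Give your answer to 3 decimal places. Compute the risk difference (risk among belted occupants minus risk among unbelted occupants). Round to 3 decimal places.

risk, belted occupants = 195/1161 = 0.1680
risk, unbelted occupants = 442/1650 = 0.2679
RR = 0.1680 / 0.2679 = 0.627
risk difference = 0.1680 − 0.2679 = -0.100

RR = 0.627; RD = -0.100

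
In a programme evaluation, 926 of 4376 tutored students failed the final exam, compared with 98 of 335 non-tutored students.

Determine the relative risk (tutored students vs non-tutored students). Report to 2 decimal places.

risk, tutored students = 926/4376 = 0.2116
risk, non-tutored students = 98/335 = 0.2925
RR = 0.2116 / 0.2925 = 0.72

0.72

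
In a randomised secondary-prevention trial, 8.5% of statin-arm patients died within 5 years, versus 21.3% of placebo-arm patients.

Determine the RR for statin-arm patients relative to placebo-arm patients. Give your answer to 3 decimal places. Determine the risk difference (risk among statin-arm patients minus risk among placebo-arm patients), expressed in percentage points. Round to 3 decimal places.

RR = 0.399; RD = -12.800

RR = 0.0850 / 0.2130 = 0.399
risk difference = 0.0850 − 0.2130 = -0.1280 → -12.800 percentage points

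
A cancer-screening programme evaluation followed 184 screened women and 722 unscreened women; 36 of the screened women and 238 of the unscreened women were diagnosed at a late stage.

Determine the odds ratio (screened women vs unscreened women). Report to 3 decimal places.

odds, screened women = 36/148 = 0.2432
odds, unscreened women = 238/484 = 0.4917
OR = 0.2432 / 0.4917 = 0.495

0.495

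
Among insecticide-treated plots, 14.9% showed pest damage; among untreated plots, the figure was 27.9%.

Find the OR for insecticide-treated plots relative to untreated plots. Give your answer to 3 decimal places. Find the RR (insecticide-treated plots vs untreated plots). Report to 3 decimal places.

odds, insecticide-treated plots = 0.1490/0.8510 = 0.1751
odds, untreated plots = 0.2790/0.7210 = 0.3870
OR = 0.1751 / 0.3870 = 0.452
RR = 0.1490 / 0.2790 = 0.534

OR = 0.452; RR = 0.534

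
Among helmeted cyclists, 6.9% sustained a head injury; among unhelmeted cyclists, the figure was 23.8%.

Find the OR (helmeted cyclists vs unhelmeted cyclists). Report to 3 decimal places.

odds, helmeted cyclists = 0.0690/0.9310 = 0.0741
odds, unhelmeted cyclists = 0.2380/0.7620 = 0.3123
OR = 0.0741 / 0.3123 = 0.237

OR: 0.237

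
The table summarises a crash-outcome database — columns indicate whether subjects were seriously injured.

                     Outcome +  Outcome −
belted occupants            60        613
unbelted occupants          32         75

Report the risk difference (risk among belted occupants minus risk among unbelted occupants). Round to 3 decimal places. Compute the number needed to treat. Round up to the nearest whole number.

RD = -0.210; NNT = 5

risk, belted occupants = 60/673 = 0.0892
risk, unbelted occupants = 32/107 = 0.2991
risk difference = 0.0892 − 0.2991 = -0.210
absolute risk difference = 0.209912
1 / 0.209912 = 4.764 → round up → 5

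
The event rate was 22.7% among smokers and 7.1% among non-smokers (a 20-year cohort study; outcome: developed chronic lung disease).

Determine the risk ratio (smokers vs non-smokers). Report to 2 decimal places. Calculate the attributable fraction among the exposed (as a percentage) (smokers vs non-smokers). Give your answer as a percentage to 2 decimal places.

RR = 3.20; AR% = 68.72%

RR = 0.2270 / 0.0710 = 3.20
AR% = (0.2270 − 0.0710) / 0.2270 = 0.6872 → 68.72%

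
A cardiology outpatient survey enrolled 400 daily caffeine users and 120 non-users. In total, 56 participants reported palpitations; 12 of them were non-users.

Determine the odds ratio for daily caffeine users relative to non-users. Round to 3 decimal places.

daily caffeine users with the outcome: 56 − 12 = 44
daily caffeine users without the outcome: 400 − 44 = 356
non-users without the outcome: 120 − 12 = 108
OR = (44 × 108) / (356 × 12) = 4752/4272 ≈ 1.112

OR = 1.112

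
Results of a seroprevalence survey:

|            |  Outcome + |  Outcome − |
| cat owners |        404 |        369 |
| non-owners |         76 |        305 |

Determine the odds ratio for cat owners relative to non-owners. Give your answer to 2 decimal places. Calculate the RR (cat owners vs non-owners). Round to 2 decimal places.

OR = 4.39; RR = 2.62

OR = (404 × 305) / (369 × 76) = 123220/28044 ≈ 4.39
risk, cat owners = 404/773 = 0.5226
risk, non-owners = 76/381 = 0.1995
RR = 0.5226 / 0.1995 = 2.62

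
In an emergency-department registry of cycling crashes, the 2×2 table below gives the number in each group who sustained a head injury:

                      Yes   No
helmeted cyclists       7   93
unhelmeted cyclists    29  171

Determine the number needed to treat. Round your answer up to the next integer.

risk, helmeted cyclists = 7/100 = 0.070000
risk, unhelmeted cyclists = 29/200 = 0.145000
absolute risk difference = 0.075000
1 / 0.075000 = 13.333 → round up → 14

NNT = 14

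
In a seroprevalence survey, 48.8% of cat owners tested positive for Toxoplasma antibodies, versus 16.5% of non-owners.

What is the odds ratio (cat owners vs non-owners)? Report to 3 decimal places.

OR ≈ 4.823

odds, cat owners = 0.4880/0.5120 = 0.9531
odds, non-owners = 0.1650/0.8350 = 0.1976
OR = 0.9531 / 0.1976 = 4.823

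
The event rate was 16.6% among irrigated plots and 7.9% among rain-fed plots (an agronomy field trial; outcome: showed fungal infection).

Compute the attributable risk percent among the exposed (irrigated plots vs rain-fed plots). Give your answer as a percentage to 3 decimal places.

AR% = (0.1660 − 0.0790) / 0.1660 = 0.5241 → 52.410%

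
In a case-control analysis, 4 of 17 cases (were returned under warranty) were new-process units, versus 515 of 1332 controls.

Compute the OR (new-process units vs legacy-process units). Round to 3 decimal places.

0.488

odds, new-process units = 4/515 = 0.00777
odds, legacy-process units = 13/817 = 0.01591
OR = 0.00777 / 0.01591 = 0.488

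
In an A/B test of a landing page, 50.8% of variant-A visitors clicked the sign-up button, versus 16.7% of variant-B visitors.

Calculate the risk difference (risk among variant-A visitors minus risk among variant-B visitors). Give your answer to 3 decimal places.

risk difference = 0.5080 − 0.1670 = 0.341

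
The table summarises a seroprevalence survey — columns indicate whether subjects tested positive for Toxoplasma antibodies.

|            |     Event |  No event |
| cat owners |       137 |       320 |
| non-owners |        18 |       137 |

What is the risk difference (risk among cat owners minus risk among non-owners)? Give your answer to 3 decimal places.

0.184

risk, cat owners = 137/457 = 0.2998
risk, non-owners = 18/155 = 0.1161
risk difference = 0.2998 − 0.1161 = 0.184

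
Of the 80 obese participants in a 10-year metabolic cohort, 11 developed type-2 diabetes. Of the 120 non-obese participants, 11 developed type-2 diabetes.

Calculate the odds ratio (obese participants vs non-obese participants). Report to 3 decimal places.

OR = (11 × 109) / (69 × 11) = 1199/759 ≈ 1.580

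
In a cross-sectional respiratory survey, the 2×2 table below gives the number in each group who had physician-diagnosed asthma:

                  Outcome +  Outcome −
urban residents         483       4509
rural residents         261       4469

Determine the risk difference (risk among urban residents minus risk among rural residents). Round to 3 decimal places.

RD ≈ 0.042

risk, urban residents = 483/4992 = 0.0968
risk, rural residents = 261/4730 = 0.0552
risk difference = 0.0968 − 0.0552 = 0.042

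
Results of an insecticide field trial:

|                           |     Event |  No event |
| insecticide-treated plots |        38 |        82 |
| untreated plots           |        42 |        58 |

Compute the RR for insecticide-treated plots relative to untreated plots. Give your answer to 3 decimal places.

risk, insecticide-treated plots = 38/120 = 0.3167
risk, untreated plots = 42/100 = 0.4200
RR = 0.3167 / 0.4200 = 0.754

0.754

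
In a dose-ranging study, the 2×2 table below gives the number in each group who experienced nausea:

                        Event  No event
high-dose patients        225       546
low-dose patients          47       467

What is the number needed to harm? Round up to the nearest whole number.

5

risk, high-dose patients = 225/771 = 0.291829
risk, low-dose patients = 47/514 = 0.091440
absolute risk difference = 0.200389
1 / 0.200389 = 4.990 → round up → 5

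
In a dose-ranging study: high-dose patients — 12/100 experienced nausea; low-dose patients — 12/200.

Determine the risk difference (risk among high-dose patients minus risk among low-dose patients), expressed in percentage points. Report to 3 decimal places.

6.000

risk, high-dose patients = 12/100 = 0.1200
risk, low-dose patients = 12/200 = 0.0600
risk difference = 0.1200 − 0.0600 = 0.0600 → 6.000 percentage points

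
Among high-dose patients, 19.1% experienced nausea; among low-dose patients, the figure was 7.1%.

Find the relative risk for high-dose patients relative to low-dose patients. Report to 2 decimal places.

RR = 0.1910 / 0.0710 = 2.69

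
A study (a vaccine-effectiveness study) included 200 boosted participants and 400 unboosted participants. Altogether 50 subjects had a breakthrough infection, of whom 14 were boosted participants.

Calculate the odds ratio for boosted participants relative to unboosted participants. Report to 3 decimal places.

boosted participants without the outcome: 200 − 14 = 186
unboosted participants with the outcome: 50 − 14 = 36
unboosted participants without the outcome: 400 − 36 = 364
OR = (14 × 364) / (186 × 36) = 5096/6696 ≈ 0.761

OR: 0.761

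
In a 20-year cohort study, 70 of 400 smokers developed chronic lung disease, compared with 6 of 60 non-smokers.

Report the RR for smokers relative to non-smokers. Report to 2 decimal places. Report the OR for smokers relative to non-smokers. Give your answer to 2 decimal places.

RR = 1.75; OR = 1.91

risk, smokers = 70/400 = 0.1750
risk, non-smokers = 6/60 = 0.1000
RR = 0.1750 / 0.1000 = 1.75
OR = (70 × 54) / (330 × 6) = 3780/1980 ≈ 1.91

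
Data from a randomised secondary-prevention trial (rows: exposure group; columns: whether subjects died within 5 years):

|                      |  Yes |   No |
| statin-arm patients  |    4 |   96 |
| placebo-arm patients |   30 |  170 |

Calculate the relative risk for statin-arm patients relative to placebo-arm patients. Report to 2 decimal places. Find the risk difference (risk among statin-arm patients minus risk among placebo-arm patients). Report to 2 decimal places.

risk, statin-arm patients = 4/100 = 0.04000
risk, placebo-arm patients = 30/200 = 0.15000
RR = 0.04000 / 0.15000 = 0.27
risk difference = 0.04000 − 0.15000 = -0.11

RR = 0.27; RD = -0.11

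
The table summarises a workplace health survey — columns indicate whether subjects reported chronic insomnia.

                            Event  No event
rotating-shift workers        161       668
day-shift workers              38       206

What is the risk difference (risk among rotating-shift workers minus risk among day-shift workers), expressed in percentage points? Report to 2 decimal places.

risk, rotating-shift workers = 161/829 = 0.1942
risk, day-shift workers = 38/244 = 0.1557
risk difference = 0.1942 − 0.1557 = 0.0385 → 3.85 percentage points

3.85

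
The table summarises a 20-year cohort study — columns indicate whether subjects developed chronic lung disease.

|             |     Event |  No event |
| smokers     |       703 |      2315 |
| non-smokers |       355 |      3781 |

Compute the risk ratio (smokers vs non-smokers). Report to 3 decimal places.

risk, smokers = 703/3018 = 0.2329
risk, non-smokers = 355/4136 = 0.0858
RR = 0.2329 / 0.0858 = 2.714

RR = 2.714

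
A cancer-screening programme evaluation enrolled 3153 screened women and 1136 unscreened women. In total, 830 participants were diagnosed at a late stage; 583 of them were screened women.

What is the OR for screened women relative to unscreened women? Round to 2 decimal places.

screened women without the outcome: 3153 − 583 = 2570
unscreened women with the outcome: 830 − 583 = 247
unscreened women without the outcome: 1136 − 247 = 889
odds, screened women = 583/2570 = 0.2268
odds, unscreened women = 247/889 = 0.2778
OR = 0.2268 / 0.2778 = 0.82

0.82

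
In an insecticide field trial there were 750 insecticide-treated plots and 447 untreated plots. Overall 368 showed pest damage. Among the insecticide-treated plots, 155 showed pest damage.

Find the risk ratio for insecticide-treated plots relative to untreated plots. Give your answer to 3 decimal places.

insecticide-treated plots without the outcome: 750 − 155 = 595
untreated plots with the outcome: 368 − 155 = 213
untreated plots without the outcome: 447 − 213 = 234
risk, insecticide-treated plots = 155/750 = 0.2067
risk, untreated plots = 213/447 = 0.4765
RR = 0.2067 / 0.4765 = 0.434

RR = 0.434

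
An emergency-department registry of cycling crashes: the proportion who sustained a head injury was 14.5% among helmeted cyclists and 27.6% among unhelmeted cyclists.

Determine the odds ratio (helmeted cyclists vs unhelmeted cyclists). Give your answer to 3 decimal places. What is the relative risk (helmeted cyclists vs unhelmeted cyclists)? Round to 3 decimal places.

OR = 0.445; RR = 0.525

odds, helmeted cyclists = 0.1450/0.8550 = 0.1696
odds, unhelmeted cyclists = 0.2760/0.7240 = 0.3812
OR = 0.1696 / 0.3812 = 0.445
RR = 0.1450 / 0.2760 = 0.525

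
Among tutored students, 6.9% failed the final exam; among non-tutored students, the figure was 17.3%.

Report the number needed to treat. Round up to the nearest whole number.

absolute risk difference = 0.104000
1 / 0.104000 = 9.615 → round up → 10

NNT: 10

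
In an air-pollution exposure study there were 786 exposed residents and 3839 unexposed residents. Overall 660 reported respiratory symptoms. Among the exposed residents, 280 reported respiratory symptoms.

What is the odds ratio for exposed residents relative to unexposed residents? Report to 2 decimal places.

exposed residents without the outcome: 786 − 280 = 506
unexposed residents with the outcome: 660 − 280 = 380
unexposed residents without the outcome: 3839 − 380 = 3459
odds, exposed residents = 280/506 = 0.5534
odds, unexposed residents = 380/3459 = 0.1099
OR = 0.5534 / 0.1099 = 5.04

5.04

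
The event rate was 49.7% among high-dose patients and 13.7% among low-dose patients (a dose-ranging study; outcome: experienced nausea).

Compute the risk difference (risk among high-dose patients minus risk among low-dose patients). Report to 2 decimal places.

risk difference = 0.4970 − 0.1370 = 0.36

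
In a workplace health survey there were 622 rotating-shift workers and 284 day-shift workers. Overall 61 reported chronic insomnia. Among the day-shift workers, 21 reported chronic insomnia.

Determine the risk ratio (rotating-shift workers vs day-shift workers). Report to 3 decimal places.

0.870

rotating-shift workers with the outcome: 61 − 21 = 40
rotating-shift workers without the outcome: 622 − 40 = 582
day-shift workers without the outcome: 284 − 21 = 263
risk, rotating-shift workers = 40/622 = 0.0643
risk, day-shift workers = 21/284 = 0.0739
RR = 0.0643 / 0.0739 = 0.870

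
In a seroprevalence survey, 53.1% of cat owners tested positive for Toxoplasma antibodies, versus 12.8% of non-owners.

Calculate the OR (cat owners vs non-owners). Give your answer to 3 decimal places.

7.713

odds, cat owners = 0.5310/0.4690 = 1.1322
odds, non-owners = 0.1280/0.8720 = 0.1468
OR = 1.1322 / 0.1468 = 7.713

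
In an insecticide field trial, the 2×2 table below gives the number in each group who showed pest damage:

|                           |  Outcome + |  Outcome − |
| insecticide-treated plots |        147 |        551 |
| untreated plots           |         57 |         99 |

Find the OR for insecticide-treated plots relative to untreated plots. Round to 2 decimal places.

OR = (147 × 99) / (551 × 57) = 14553/31407 ≈ 0.46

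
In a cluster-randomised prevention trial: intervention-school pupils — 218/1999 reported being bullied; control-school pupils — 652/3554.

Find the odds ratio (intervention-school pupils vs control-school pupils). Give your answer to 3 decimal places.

OR = (218 × 2902) / (1781 × 652) = 632636/1161212 ≈ 0.545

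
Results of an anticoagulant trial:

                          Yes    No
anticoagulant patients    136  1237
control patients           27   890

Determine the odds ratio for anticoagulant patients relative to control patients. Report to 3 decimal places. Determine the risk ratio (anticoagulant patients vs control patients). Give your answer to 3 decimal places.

OR = 3.624; RR = 3.364

OR = (136 × 890) / (1237 × 27) = 121040/33399 ≈ 3.624
risk, anticoagulant patients = 136/1373 = 0.09905
risk, control patients = 27/917 = 0.02944
RR = 0.09905 / 0.02944 = 3.364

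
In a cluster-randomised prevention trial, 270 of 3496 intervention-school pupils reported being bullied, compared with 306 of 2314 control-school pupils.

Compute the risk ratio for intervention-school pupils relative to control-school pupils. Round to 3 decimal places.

RR = 0.584

risk, intervention-school pupils = 270/3496 = 0.0772
risk, control-school pupils = 306/2314 = 0.1322
RR = 0.0772 / 0.1322 = 0.584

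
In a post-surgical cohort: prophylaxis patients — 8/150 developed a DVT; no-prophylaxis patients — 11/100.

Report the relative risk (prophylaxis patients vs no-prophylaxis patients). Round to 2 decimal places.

risk, prophylaxis patients = 8/150 = 0.0533
risk, no-prophylaxis patients = 11/100 = 0.1100
RR = 0.0533 / 0.1100 = 0.48

RR ≈ 0.48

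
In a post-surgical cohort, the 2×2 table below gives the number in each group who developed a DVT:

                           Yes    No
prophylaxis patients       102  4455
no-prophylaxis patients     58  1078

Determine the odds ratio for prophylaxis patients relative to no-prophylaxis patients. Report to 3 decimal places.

OR = (102 × 1078) / (4455 × 58) = 109956/258390 ≈ 0.426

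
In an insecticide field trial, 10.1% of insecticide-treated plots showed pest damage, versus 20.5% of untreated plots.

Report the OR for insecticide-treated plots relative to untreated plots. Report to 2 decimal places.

0.44

odds, insecticide-treated plots = 0.1010/0.8990 = 0.1123
odds, untreated plots = 0.2050/0.7950 = 0.2579
OR = 0.1123 / 0.2579 = 0.44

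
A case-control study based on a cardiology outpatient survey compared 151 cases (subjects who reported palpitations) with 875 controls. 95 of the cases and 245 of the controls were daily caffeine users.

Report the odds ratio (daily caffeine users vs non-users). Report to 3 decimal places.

OR = (95 × 630) / (245 × 56) = 59850/13720 ≈ 4.362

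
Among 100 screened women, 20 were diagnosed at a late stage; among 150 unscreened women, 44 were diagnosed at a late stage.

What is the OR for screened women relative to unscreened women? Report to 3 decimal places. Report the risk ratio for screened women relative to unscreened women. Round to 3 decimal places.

OR = (20 × 106) / (80 × 44) = 2120/3520 ≈ 0.602
risk, screened women = 20/100 = 0.2000
risk, unscreened women = 44/150 = 0.2933
RR = 0.2000 / 0.2933 = 0.682

OR = 0.602; RR = 0.682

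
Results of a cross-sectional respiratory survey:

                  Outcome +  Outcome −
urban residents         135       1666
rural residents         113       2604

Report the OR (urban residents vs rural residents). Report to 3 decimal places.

OR = 1.867

odds, urban residents = 135/1666 = 0.08103
odds, rural residents = 113/2604 = 0.04339
OR = 0.08103 / 0.04339 = 1.867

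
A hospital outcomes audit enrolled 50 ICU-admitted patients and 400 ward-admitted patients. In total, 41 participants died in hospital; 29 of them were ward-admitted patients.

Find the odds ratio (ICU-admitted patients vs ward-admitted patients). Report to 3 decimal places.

OR = 4.040

ICU-admitted patients with the outcome: 41 − 29 = 12
ICU-admitted patients without the outcome: 50 − 12 = 38
ward-admitted patients without the outcome: 400 − 29 = 371
OR = (12 × 371) / (38 × 29) = 4452/1102 ≈ 4.040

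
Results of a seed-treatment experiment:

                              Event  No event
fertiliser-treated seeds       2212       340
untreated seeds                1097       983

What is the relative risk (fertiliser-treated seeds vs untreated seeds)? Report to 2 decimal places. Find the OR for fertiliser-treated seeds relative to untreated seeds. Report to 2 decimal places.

RR = 1.64; OR = 5.83

risk, fertiliser-treated seeds = 2212/2552 = 0.8668
risk, untreated seeds = 1097/2080 = 0.5274
RR = 0.8668 / 0.5274 = 1.64
OR = (2212 × 983) / (340 × 1097) = 2174396/372980 ≈ 5.83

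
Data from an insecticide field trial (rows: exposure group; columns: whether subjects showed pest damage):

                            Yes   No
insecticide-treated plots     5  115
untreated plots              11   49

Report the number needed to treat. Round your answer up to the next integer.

8

risk, insecticide-treated plots = 5/120 = 0.041667
risk, untreated plots = 11/60 = 0.183333
absolute risk difference = 0.141667
1 / 0.141667 = 7.059 → round up → 8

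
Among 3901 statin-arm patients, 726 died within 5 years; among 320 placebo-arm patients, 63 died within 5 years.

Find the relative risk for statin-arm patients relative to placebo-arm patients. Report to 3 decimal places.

risk, statin-arm patients = 726/3901 = 0.1861
risk, placebo-arm patients = 63/320 = 0.1969
RR = 0.1861 / 0.1969 = 0.945

RR: 0.945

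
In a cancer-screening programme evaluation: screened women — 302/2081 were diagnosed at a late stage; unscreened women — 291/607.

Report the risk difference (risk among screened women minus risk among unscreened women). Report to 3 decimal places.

risk, screened women = 302/2081 = 0.1451
risk, unscreened women = 291/607 = 0.4794
risk difference = 0.1451 − 0.4794 = -0.334

-0.334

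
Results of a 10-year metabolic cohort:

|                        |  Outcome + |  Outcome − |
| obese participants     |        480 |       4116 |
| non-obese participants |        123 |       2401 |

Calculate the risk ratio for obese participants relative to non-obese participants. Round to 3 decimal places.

risk, obese participants = 480/4596 = 0.10444
risk, non-obese participants = 123/2524 = 0.04873
RR = 0.10444 / 0.04873 = 2.143

RR ≈ 2.143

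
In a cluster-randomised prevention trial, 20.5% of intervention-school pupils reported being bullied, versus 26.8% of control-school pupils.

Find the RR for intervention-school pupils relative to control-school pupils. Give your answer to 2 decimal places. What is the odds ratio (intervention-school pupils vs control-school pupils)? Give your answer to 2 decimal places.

RR = 0.2050 / 0.2680 = 0.76
odds, intervention-school pupils = 0.2050/0.7950 = 0.2579
odds, control-school pupils = 0.2680/0.7320 = 0.3661
OR = 0.2579 / 0.3661 = 0.70

RR = 0.76; OR = 0.70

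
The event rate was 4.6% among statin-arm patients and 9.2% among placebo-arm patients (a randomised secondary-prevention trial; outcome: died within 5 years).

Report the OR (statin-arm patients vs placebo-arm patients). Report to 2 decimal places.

odds, statin-arm patients = 0.04600/0.95400 = 0.04822
odds, placebo-arm patients = 0.09200/0.90800 = 0.10132
OR = 0.04822 / 0.10132 = 0.48

0.48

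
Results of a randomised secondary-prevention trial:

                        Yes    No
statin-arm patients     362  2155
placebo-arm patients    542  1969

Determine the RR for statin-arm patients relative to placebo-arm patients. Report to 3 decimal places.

risk, statin-arm patients = 362/2517 = 0.1438
risk, placebo-arm patients = 542/2511 = 0.2159
RR = 0.1438 / 0.2159 = 0.666

RR ≈ 0.666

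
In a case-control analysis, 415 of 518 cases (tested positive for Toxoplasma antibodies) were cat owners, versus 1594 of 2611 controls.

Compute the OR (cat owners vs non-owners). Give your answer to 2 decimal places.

OR = (415 × 1017) / (1594 × 103) = 422055/164182 ≈ 2.57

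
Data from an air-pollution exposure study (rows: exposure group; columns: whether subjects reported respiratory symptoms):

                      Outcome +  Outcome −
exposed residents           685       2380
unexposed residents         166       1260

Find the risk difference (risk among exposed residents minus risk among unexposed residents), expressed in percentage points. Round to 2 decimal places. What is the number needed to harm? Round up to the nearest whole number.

RD = 10.71; NNH = 10

risk, exposed residents = 685/3065 = 0.2235
risk, unexposed residents = 166/1426 = 0.1164
risk difference = 0.2235 − 0.1164 = 0.1071 → 10.71 percentage points
absolute risk difference = 0.107081
1 / 0.107081 = 9.339 → round up → 10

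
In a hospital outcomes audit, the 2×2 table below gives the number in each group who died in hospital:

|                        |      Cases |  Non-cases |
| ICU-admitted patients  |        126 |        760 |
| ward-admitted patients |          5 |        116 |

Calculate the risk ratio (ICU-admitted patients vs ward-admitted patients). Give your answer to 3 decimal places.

RR: 3.442

risk, ICU-admitted patients = 126/886 = 0.14221
risk, ward-admitted patients = 5/121 = 0.04132
RR = 0.14221 / 0.04132 = 3.442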